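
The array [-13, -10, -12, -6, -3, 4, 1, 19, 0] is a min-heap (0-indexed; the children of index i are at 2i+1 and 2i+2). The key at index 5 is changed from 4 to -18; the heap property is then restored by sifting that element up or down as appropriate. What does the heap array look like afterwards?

[-18, -10, -13, -6, -3, -12, 1, 19, 0]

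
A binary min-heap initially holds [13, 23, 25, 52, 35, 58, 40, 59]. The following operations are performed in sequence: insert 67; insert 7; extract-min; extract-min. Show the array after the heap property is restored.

[23, 35, 25, 52, 67, 58, 40, 59]

insert 67:
  append 67 at index 8 → [13, 23, 25, 52, 35, 58, 40, 59, 67] (no swap needed)
insert 7:
  append 7 at index 9 → [13, 23, 25, 52, 35, 58, 40, 59, 67, 7]
  7 < parent 35 at index 4, swap → [13, 23, 25, 52, 7, 58, 40, 59, 67, 35]
  7 < parent 23 at index 1, swap → [13, 7, 25, 52, 23, 58, 40, 59, 67, 35]
  7 < parent 13 at index 0, swap → [7, 13, 25, 52, 23, 58, 40, 59, 67, 35]
extract-min → returns 7:
  remove root 7; move last element 35 to root → [35, 13, 25, 52, 23, 58, 40, 59, 67]
  35 vs smaller child 13 at index 1, swap → [13, 35, 25, 52, 23, 58, 40, 59, 67]
  35 vs smaller child 23 at index 4, swap → [13, 23, 25, 52, 35, 58, 40, 59, 67]
extract-min → returns 13:
  remove root 13; move last element 67 to root → [67, 23, 25, 52, 35, 58, 40, 59]
  67 vs smaller child 23 at index 1, swap → [23, 67, 25, 52, 35, 58, 40, 59]
  67 vs smaller child 35 at index 4, swap → [23, 35, 25, 52, 67, 58, 40, 59]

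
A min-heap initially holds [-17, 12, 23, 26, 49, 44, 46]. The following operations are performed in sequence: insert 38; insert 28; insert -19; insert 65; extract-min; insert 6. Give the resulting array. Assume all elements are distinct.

[-17, 6, 23, 26, 12, 44, 46, 38, 28, 65, 49]

insert 38:
  append 38 at index 7 → [-17, 12, 23, 26, 49, 44, 46, 38] (no swap needed)
insert 28:
  append 28 at index 8 → [-17, 12, 23, 26, 49, 44, 46, 38, 28] (no swap needed)
insert -19:
  append -19 at index 9 → [-17, 12, 23, 26, 49, 44, 46, 38, 28, -19]
  -19 < parent 49 at index 4, swap → [-17, 12, 23, 26, -19, 44, 46, 38, 28, 49]
  -19 < parent 12 at index 1, swap → [-17, -19, 23, 26, 12, 44, 46, 38, 28, 49]
  -19 < parent -17 at index 0, swap → [-19, -17, 23, 26, 12, 44, 46, 38, 28, 49]
insert 65:
  append 65 at index 10 → [-19, -17, 23, 26, 12, 44, 46, 38, 28, 49, 65] (no swap needed)
extract-min → returns -19:
  remove root -19; move last element 65 to root → [65, -17, 23, 26, 12, 44, 46, 38, 28, 49]
  65 vs smaller child -17 at index 1, swap → [-17, 65, 23, 26, 12, 44, 46, 38, 28, 49]
  65 vs smaller child 12 at index 4, swap → [-17, 12, 23, 26, 65, 44, 46, 38, 28, 49]
  65 vs only child 49 at index 9, swap → [-17, 12, 23, 26, 49, 44, 46, 38, 28, 65]
insert 6:
  append 6 at index 10 → [-17, 12, 23, 26, 49, 44, 46, 38, 28, 65, 6]
  6 < parent 49 at index 4, swap → [-17, 12, 23, 26, 6, 44, 46, 38, 28, 65, 49]
  6 < parent 12 at index 1, swap → [-17, 6, 23, 26, 12, 44, 46, 38, 28, 65, 49]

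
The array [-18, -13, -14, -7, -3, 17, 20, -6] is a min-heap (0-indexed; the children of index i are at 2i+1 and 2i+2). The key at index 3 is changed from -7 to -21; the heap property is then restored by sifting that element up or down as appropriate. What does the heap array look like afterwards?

[-21, -18, -14, -13, -3, 17, 20, -6]

set index 3 from -7 to -21 → [-18, -13, -14, -21, -3, 17, 20, -6]
-21 < parent -13 at index 1, swap → [-18, -21, -14, -13, -3, 17, 20, -6]
-21 < parent -18 at index 0, swap → [-21, -18, -14, -13, -3, 17, 20, -6]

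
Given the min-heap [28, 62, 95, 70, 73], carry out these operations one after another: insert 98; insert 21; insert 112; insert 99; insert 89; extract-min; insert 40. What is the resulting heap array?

[28, 40, 89, 70, 62, 98, 95, 112, 99, 73]

insert 98:
  append 98 at index 5 → [28, 62, 95, 70, 73, 98] (no swap needed)
insert 21:
  append 21 at index 6 → [28, 62, 95, 70, 73, 98, 21]
  21 < parent 95 at index 2, swap → [28, 62, 21, 70, 73, 98, 95]
  21 < parent 28 at index 0, swap → [21, 62, 28, 70, 73, 98, 95]
insert 112:
  append 112 at index 7 → [21, 62, 28, 70, 73, 98, 95, 112] (no swap needed)
insert 99:
  append 99 at index 8 → [21, 62, 28, 70, 73, 98, 95, 112, 99] (no swap needed)
insert 89:
  append 89 at index 9 → [21, 62, 28, 70, 73, 98, 95, 112, 99, 89] (no swap needed)
extract-min → returns 21:
  remove root 21; move last element 89 to root → [89, 62, 28, 70, 73, 98, 95, 112, 99]
  89 vs smaller child 28 at index 2, swap → [28, 62, 89, 70, 73, 98, 95, 112, 99]
insert 40:
  append 40 at index 9 → [28, 62, 89, 70, 73, 98, 95, 112, 99, 40]
  40 < parent 73 at index 4, swap → [28, 62, 89, 70, 40, 98, 95, 112, 99, 73]
  40 < parent 62 at index 1, swap → [28, 40, 89, 70, 62, 98, 95, 112, 99, 73]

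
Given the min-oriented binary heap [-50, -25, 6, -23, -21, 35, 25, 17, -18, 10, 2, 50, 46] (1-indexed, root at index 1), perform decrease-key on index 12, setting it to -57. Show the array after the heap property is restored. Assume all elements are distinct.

[-57, -25, -50, -23, -21, 6, 25, 17, -18, 10, 2, 35, 46]

set index 12 from 50 to -57 → [-50, -25, 6, -23, -21, 35, 25, 17, -18, 10, 2, -57, 46]
-57 < parent 35 at index 6, swap → [-50, -25, 6, -23, -21, -57, 25, 17, -18, 10, 2, 35, 46]
-57 < parent 6 at index 3, swap → [-50, -25, -57, -23, -21, 6, 25, 17, -18, 10, 2, 35, 46]
-57 < parent -50 at index 1, swap → [-57, -25, -50, -23, -21, 6, 25, 17, -18, 10, 2, 35, 46]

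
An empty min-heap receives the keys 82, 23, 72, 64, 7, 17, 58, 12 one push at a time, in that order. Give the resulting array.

Insert 82:
  append 82 at index 0 → [82] (no swap needed)
Insert 23:
  append 23 at index 1 → [82, 23]
  23 < parent 82 at index 0, swap → [23, 82]
Insert 72:
  append 72 at index 2 → [23, 82, 72] (no swap needed)
Insert 64:
  append 64 at index 3 → [23, 82, 72, 64]
  64 < parent 82 at index 1, swap → [23, 64, 72, 82]
Insert 7:
  append 7 at index 4 → [23, 64, 72, 82, 7]
  7 < parent 64 at index 1, swap → [23, 7, 72, 82, 64]
  7 < parent 23 at index 0, swap → [7, 23, 72, 82, 64]
Insert 17:
  append 17 at index 5 → [7, 23, 72, 82, 64, 17]
  17 < parent 72 at index 2, swap → [7, 23, 17, 82, 64, 72]
Insert 58:
  append 58 at index 6 → [7, 23, 17, 82, 64, 72, 58] (no swap needed)
Insert 12:
  append 12 at index 7 → [7, 23, 17, 82, 64, 72, 58, 12]
  12 < parent 82 at index 3, swap → [7, 23, 17, 12, 64, 72, 58, 82]
  12 < parent 23 at index 1, swap → [7, 12, 17, 23, 64, 72, 58, 82]

[7, 12, 17, 23, 64, 72, 58, 82]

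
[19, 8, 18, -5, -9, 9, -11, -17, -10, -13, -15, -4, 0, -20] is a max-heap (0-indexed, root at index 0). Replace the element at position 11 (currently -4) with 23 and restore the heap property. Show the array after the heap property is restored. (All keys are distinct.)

set index 11 from -4 to 23 → [19, 8, 18, -5, -9, 9, -11, -17, -10, -13, -15, 23, 0, -20]
23 > parent 9 at index 5, swap → [19, 8, 18, -5, -9, 23, -11, -17, -10, -13, -15, 9, 0, -20]
23 > parent 18 at index 2, swap → [19, 8, 23, -5, -9, 18, -11, -17, -10, -13, -15, 9, 0, -20]
23 > parent 19 at index 0, swap → [23, 8, 19, -5, -9, 18, -11, -17, -10, -13, -15, 9, 0, -20]

[23, 8, 19, -5, -9, 18, -11, -17, -10, -13, -15, 9, 0, -20]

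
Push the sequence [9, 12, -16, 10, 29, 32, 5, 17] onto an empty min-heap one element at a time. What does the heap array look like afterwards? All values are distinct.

Insert 9:
  append 9 at index 0 → [9] (no swap needed)
Insert 12:
  append 12 at index 1 → [9, 12] (no swap needed)
Insert -16:
  append -16 at index 2 → [9, 12, -16]
  -16 < parent 9 at index 0, swap → [-16, 12, 9]
Insert 10:
  append 10 at index 3 → [-16, 12, 9, 10]
  10 < parent 12 at index 1, swap → [-16, 10, 9, 12]
Insert 29:
  append 29 at index 4 → [-16, 10, 9, 12, 29] (no swap needed)
Insert 32:
  append 32 at index 5 → [-16, 10, 9, 12, 29, 32] (no swap needed)
Insert 5:
  append 5 at index 6 → [-16, 10, 9, 12, 29, 32, 5]
  5 < parent 9 at index 2, swap → [-16, 10, 5, 12, 29, 32, 9]
Insert 17:
  append 17 at index 7 → [-16, 10, 5, 12, 29, 32, 9, 17] (no swap needed)

[-16, 10, 5, 12, 29, 32, 9, 17]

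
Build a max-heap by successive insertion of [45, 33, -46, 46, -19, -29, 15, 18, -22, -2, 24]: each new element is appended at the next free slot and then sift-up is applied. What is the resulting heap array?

[46, 45, 15, 33, 24, -46, -29, 18, -22, -19, -2]

Insert 45:
  append 45 at index 0 → [45] (no swap needed)
Insert 33:
  append 33 at index 1 → [45, 33] (no swap needed)
Insert -46:
  append -46 at index 2 → [45, 33, -46] (no swap needed)
Insert 46:
  append 46 at index 3 → [45, 33, -46, 46]
  46 > parent 33 at index 1, swap → [45, 46, -46, 33]
  46 > parent 45 at index 0, swap → [46, 45, -46, 33]
Insert -19:
  append -19 at index 4 → [46, 45, -46, 33, -19] (no swap needed)
Insert -29:
  append -29 at index 5 → [46, 45, -46, 33, -19, -29]
  -29 > parent -46 at index 2, swap → [46, 45, -29, 33, -19, -46]
Insert 15:
  append 15 at index 6 → [46, 45, -29, 33, -19, -46, 15]
  15 > parent -29 at index 2, swap → [46, 45, 15, 33, -19, -46, -29]
Insert 18:
  append 18 at index 7 → [46, 45, 15, 33, -19, -46, -29, 18] (no swap needed)
Insert -22:
  append -22 at index 8 → [46, 45, 15, 33, -19, -46, -29, 18, -22] (no swap needed)
Insert -2:
  append -2 at index 9 → [46, 45, 15, 33, -19, -46, -29, 18, -22, -2]
  -2 > parent -19 at index 4, swap → [46, 45, 15, 33, -2, -46, -29, 18, -22, -19]
Insert 24:
  append 24 at index 10 → [46, 45, 15, 33, -2, -46, -29, 18, -22, -19, 24]
  24 > parent -2 at index 4, swap → [46, 45, 15, 33, 24, -46, -29, 18, -22, -19, -2]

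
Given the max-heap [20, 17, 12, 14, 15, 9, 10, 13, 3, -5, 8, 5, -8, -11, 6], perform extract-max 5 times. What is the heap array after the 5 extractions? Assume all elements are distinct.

[12, 8, 10, 3, 6, 9, 5, -11, -8, -5]

extract-max #1 returns 20:
  remove root 20; move last element 6 to root → [6, 17, 12, 14, 15, 9, 10, 13, 3, -5, 8, 5, -8, -11]
  6 vs larger child 17 at index 1, swap → [17, 6, 12, 14, 15, 9, 10, 13, 3, -5, 8, 5, -8, -11]
  6 vs larger child 15 at index 4, swap → [17, 15, 12, 14, 6, 9, 10, 13, 3, -5, 8, 5, -8, -11]
  6 vs larger child 8 at index 10, swap → [17, 15, 12, 14, 8, 9, 10, 13, 3, -5, 6, 5, -8, -11]
extract-max #2 returns 17:
  remove root 17; move last element -11 to root → [-11, 15, 12, 14, 8, 9, 10, 13, 3, -5, 6, 5, -8]
  -11 vs larger child 15 at index 1, swap → [15, -11, 12, 14, 8, 9, 10, 13, 3, -5, 6, 5, -8]
  -11 vs larger child 14 at index 3, swap → [15, 14, 12, -11, 8, 9, 10, 13, 3, -5, 6, 5, -8]
  -11 vs larger child 13 at index 7, swap → [15, 14, 12, 13, 8, 9, 10, -11, 3, -5, 6, 5, -8]
extract-max #3 returns 15:
  remove root 15; move last element -8 to root → [-8, 14, 12, 13, 8, 9, 10, -11, 3, -5, 6, 5]
  -8 vs larger child 14 at index 1, swap → [14, -8, 12, 13, 8, 9, 10, -11, 3, -5, 6, 5]
  -8 vs larger child 13 at index 3, swap → [14, 13, 12, -8, 8, 9, 10, -11, 3, -5, 6, 5]
  -8 vs larger child 3 at index 8, swap → [14, 13, 12, 3, 8, 9, 10, -11, -8, -5, 6, 5]
extract-max #4 returns 14:
  remove root 14; move last element 5 to root → [5, 13, 12, 3, 8, 9, 10, -11, -8, -5, 6]
  5 vs larger child 13 at index 1, swap → [13, 5, 12, 3, 8, 9, 10, -11, -8, -5, 6]
  5 vs larger child 8 at index 4, swap → [13, 8, 12, 3, 5, 9, 10, -11, -8, -5, 6]
  5 vs larger child 6 at index 10, swap → [13, 8, 12, 3, 6, 9, 10, -11, -8, -5, 5]
extract-max #5 returns 13:
  remove root 13; move last element 5 to root → [5, 8, 12, 3, 6, 9, 10, -11, -8, -5]
  5 vs larger child 12 at index 2, swap → [12, 8, 5, 3, 6, 9, 10, -11, -8, -5]
  5 vs larger child 10 at index 6, swap → [12, 8, 10, 3, 6, 9, 5, -11, -8, -5]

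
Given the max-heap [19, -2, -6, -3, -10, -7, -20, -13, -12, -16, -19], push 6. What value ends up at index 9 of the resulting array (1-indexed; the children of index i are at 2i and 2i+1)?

append 6 at index 12 → [19, -2, -6, -3, -10, -7, -20, -13, -12, -16, -19, 6]
6 > parent -7 at index 6, swap → [19, -2, -6, -3, -10, 6, -20, -13, -12, -16, -19, -7]
6 > parent -6 at index 3, swap → [19, -2, 6, -3, -10, -6, -20, -13, -12, -16, -19, -7]
resulting array: [19, -2, 6, -3, -10, -6, -20, -13, -12, -16, -19, -7]

-12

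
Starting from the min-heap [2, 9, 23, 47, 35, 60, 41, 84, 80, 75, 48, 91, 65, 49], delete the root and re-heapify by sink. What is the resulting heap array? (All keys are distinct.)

[9, 35, 23, 47, 48, 60, 41, 84, 80, 75, 49, 91, 65]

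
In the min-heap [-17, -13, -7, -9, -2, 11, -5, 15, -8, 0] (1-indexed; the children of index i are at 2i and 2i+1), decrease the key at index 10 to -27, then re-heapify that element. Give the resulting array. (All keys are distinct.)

[-27, -17, -7, -9, -13, 11, -5, 15, -8, -2]

set index 10 from 0 to -27 → [-17, -13, -7, -9, -2, 11, -5, 15, -8, -27]
-27 < parent -2 at index 5, swap → [-17, -13, -7, -9, -27, 11, -5, 15, -8, -2]
-27 < parent -13 at index 2, swap → [-17, -27, -7, -9, -13, 11, -5, 15, -8, -2]
-27 < parent -17 at index 1, swap → [-27, -17, -7, -9, -13, 11, -5, 15, -8, -2]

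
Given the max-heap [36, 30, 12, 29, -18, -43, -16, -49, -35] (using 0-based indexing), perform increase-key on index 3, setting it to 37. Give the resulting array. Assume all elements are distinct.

[37, 36, 12, 30, -18, -43, -16, -49, -35]

set index 3 from 29 to 37 → [36, 30, 12, 37, -18, -43, -16, -49, -35]
37 > parent 30 at index 1, swap → [36, 37, 12, 30, -18, -43, -16, -49, -35]
37 > parent 36 at index 0, swap → [37, 36, 12, 30, -18, -43, -16, -49, -35]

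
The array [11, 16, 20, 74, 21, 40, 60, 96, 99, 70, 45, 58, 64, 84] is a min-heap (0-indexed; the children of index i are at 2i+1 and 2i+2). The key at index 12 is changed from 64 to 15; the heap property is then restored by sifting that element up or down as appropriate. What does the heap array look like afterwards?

set index 12 from 64 to 15 → [11, 16, 20, 74, 21, 40, 60, 96, 99, 70, 45, 58, 15, 84]
15 < parent 40 at index 5, swap → [11, 16, 20, 74, 21, 15, 60, 96, 99, 70, 45, 58, 40, 84]
15 < parent 20 at index 2, swap → [11, 16, 15, 74, 21, 20, 60, 96, 99, 70, 45, 58, 40, 84]

[11, 16, 15, 74, 21, 20, 60, 96, 99, 70, 45, 58, 40, 84]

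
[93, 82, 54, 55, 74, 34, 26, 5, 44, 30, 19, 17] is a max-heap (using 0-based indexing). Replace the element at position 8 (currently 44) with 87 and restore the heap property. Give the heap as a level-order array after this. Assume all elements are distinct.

set index 8 from 44 to 87 → [93, 82, 54, 55, 74, 34, 26, 5, 87, 30, 19, 17]
87 > parent 55 at index 3, swap → [93, 82, 54, 87, 74, 34, 26, 5, 55, 30, 19, 17]
87 > parent 82 at index 1, swap → [93, 87, 54, 82, 74, 34, 26, 5, 55, 30, 19, 17]

[93, 87, 54, 82, 74, 34, 26, 5, 55, 30, 19, 17]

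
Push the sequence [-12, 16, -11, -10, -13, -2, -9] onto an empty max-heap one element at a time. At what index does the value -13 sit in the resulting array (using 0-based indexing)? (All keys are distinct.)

4

Insert -12:
  append -12 at index 0 → [-12] (no swap needed)
Insert 16:
  append 16 at index 1 → [-12, 16]
  16 > parent -12 at index 0, swap → [16, -12]
Insert -11:
  append -11 at index 2 → [16, -12, -11] (no swap needed)
Insert -10:
  append -10 at index 3 → [16, -12, -11, -10]
  -10 > parent -12 at index 1, swap → [16, -10, -11, -12]
Insert -13:
  append -13 at index 4 → [16, -10, -11, -12, -13] (no swap needed)
Insert -2:
  append -2 at index 5 → [16, -10, -11, -12, -13, -2]
  -2 > parent -11 at index 2, swap → [16, -10, -2, -12, -13, -11]
Insert -9:
  append -9 at index 6 → [16, -10, -2, -12, -13, -11, -9] (no swap needed)
resulting array: [16, -10, -2, -12, -13, -11, -9]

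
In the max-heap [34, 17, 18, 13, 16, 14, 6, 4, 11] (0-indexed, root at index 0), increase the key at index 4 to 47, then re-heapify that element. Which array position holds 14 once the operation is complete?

5

set index 4 from 16 to 47 → [34, 17, 18, 13, 47, 14, 6, 4, 11]
47 > parent 17 at index 1, swap → [34, 47, 18, 13, 17, 14, 6, 4, 11]
47 > parent 34 at index 0, swap → [47, 34, 18, 13, 17, 14, 6, 4, 11]
resulting array: [47, 34, 18, 13, 17, 14, 6, 4, 11]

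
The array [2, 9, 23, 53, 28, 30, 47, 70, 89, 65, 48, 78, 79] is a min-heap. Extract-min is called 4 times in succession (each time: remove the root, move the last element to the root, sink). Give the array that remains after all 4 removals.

extract-min #1 returns 2:
  remove root 2; move last element 79 to root → [79, 9, 23, 53, 28, 30, 47, 70, 89, 65, 48, 78]
  79 vs smaller child 9 at index 1, swap → [9, 79, 23, 53, 28, 30, 47, 70, 89, 65, 48, 78]
  79 vs smaller child 28 at index 4, swap → [9, 28, 23, 53, 79, 30, 47, 70, 89, 65, 48, 78]
  79 vs smaller child 48 at index 10, swap → [9, 28, 23, 53, 48, 30, 47, 70, 89, 65, 79, 78]
extract-min #2 returns 9:
  remove root 9; move last element 78 to root → [78, 28, 23, 53, 48, 30, 47, 70, 89, 65, 79]
  78 vs smaller child 23 at index 2, swap → [23, 28, 78, 53, 48, 30, 47, 70, 89, 65, 79]
  78 vs smaller child 30 at index 5, swap → [23, 28, 30, 53, 48, 78, 47, 70, 89, 65, 79]
extract-min #3 returns 23:
  remove root 23; move last element 79 to root → [79, 28, 30, 53, 48, 78, 47, 70, 89, 65]
  79 vs smaller child 28 at index 1, swap → [28, 79, 30, 53, 48, 78, 47, 70, 89, 65]
  79 vs smaller child 48 at index 4, swap → [28, 48, 30, 53, 79, 78, 47, 70, 89, 65]
  79 vs only child 65 at index 9, swap → [28, 48, 30, 53, 65, 78, 47, 70, 89, 79]
extract-min #4 returns 28:
  remove root 28; move last element 79 to root → [79, 48, 30, 53, 65, 78, 47, 70, 89]
  79 vs smaller child 30 at index 2, swap → [30, 48, 79, 53, 65, 78, 47, 70, 89]
  79 vs smaller child 47 at index 6, swap → [30, 48, 47, 53, 65, 78, 79, 70, 89]

[30, 48, 47, 53, 65, 78, 79, 70, 89]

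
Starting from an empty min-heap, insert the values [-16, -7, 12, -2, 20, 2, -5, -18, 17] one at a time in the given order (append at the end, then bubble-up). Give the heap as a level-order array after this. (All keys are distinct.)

[-18, -16, -5, -7, 20, 12, 2, -2, 17]

Insert -16:
  append -16 at index 0 → [-16] (no swap needed)
Insert -7:
  append -7 at index 1 → [-16, -7] (no swap needed)
Insert 12:
  append 12 at index 2 → [-16, -7, 12] (no swap needed)
Insert -2:
  append -2 at index 3 → [-16, -7, 12, -2] (no swap needed)
Insert 20:
  append 20 at index 4 → [-16, -7, 12, -2, 20] (no swap needed)
Insert 2:
  append 2 at index 5 → [-16, -7, 12, -2, 20, 2]
  2 < parent 12 at index 2, swap → [-16, -7, 2, -2, 20, 12]
Insert -5:
  append -5 at index 6 → [-16, -7, 2, -2, 20, 12, -5]
  -5 < parent 2 at index 2, swap → [-16, -7, -5, -2, 20, 12, 2]
Insert -18:
  append -18 at index 7 → [-16, -7, -5, -2, 20, 12, 2, -18]
  -18 < parent -2 at index 3, swap → [-16, -7, -5, -18, 20, 12, 2, -2]
  -18 < parent -7 at index 1, swap → [-16, -18, -5, -7, 20, 12, 2, -2]
  -18 < parent -16 at index 0, swap → [-18, -16, -5, -7, 20, 12, 2, -2]
Insert 17:
  append 17 at index 8 → [-18, -16, -5, -7, 20, 12, 2, -2, 17] (no swap needed)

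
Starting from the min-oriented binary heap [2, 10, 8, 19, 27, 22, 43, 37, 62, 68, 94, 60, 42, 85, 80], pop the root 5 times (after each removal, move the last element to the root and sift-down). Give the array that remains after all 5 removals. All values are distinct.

[27, 37, 42, 62, 68, 60, 43, 85, 94, 80]

extract-min #1 returns 2:
  remove root 2; move last element 80 to root → [80, 10, 8, 19, 27, 22, 43, 37, 62, 68, 94, 60, 42, 85]
  80 vs smaller child 8 at index 2, swap → [8, 10, 80, 19, 27, 22, 43, 37, 62, 68, 94, 60, 42, 85]
  80 vs smaller child 22 at index 5, swap → [8, 10, 22, 19, 27, 80, 43, 37, 62, 68, 94, 60, 42, 85]
  80 vs smaller child 42 at index 12, swap → [8, 10, 22, 19, 27, 42, 43, 37, 62, 68, 94, 60, 80, 85]
extract-min #2 returns 8:
  remove root 8; move last element 85 to root → [85, 10, 22, 19, 27, 42, 43, 37, 62, 68, 94, 60, 80]
  85 vs smaller child 10 at index 1, swap → [10, 85, 22, 19, 27, 42, 43, 37, 62, 68, 94, 60, 80]
  85 vs smaller child 19 at index 3, swap → [10, 19, 22, 85, 27, 42, 43, 37, 62, 68, 94, 60, 80]
  85 vs smaller child 37 at index 7, swap → [10, 19, 22, 37, 27, 42, 43, 85, 62, 68, 94, 60, 80]
extract-min #3 returns 10:
  remove root 10; move last element 80 to root → [80, 19, 22, 37, 27, 42, 43, 85, 62, 68, 94, 60]
  80 vs smaller child 19 at index 1, swap → [19, 80, 22, 37, 27, 42, 43, 85, 62, 68, 94, 60]
  80 vs smaller child 27 at index 4, swap → [19, 27, 22, 37, 80, 42, 43, 85, 62, 68, 94, 60]
  80 vs smaller child 68 at index 9, swap → [19, 27, 22, 37, 68, 42, 43, 85, 62, 80, 94, 60]
extract-min #4 returns 19:
  remove root 19; move last element 60 to root → [60, 27, 22, 37, 68, 42, 43, 85, 62, 80, 94]
  60 vs smaller child 22 at index 2, swap → [22, 27, 60, 37, 68, 42, 43, 85, 62, 80, 94]
  60 vs smaller child 42 at index 5, swap → [22, 27, 42, 37, 68, 60, 43, 85, 62, 80, 94]
extract-min #5 returns 22:
  remove root 22; move last element 94 to root → [94, 27, 42, 37, 68, 60, 43, 85, 62, 80]
  94 vs smaller child 27 at index 1, swap → [27, 94, 42, 37, 68, 60, 43, 85, 62, 80]
  94 vs smaller child 37 at index 3, swap → [27, 37, 42, 94, 68, 60, 43, 85, 62, 80]
  94 vs smaller child 62 at index 8, swap → [27, 37, 42, 62, 68, 60, 43, 85, 94, 80]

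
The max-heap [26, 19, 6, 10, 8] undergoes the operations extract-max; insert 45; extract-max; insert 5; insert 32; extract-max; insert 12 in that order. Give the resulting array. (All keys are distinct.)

[19, 10, 12, 8, 5, 6]

extract-max → returns 26:
  remove root 26; move last element 8 to root → [8, 19, 6, 10]
  8 vs larger child 19 at index 1, swap → [19, 8, 6, 10]
  8 vs only child 10 at index 3, swap → [19, 10, 6, 8]
insert 45:
  append 45 at index 4 → [19, 10, 6, 8, 45]
  45 > parent 10 at index 1, swap → [19, 45, 6, 8, 10]
  45 > parent 19 at index 0, swap → [45, 19, 6, 8, 10]
extract-max → returns 45:
  remove root 45; move last element 10 to root → [10, 19, 6, 8]
  10 vs larger child 19 at index 1, swap → [19, 10, 6, 8]
insert 5:
  append 5 at index 4 → [19, 10, 6, 8, 5] (no swap needed)
insert 32:
  append 32 at index 5 → [19, 10, 6, 8, 5, 32]
  32 > parent 6 at index 2, swap → [19, 10, 32, 8, 5, 6]
  32 > parent 19 at index 0, swap → [32, 10, 19, 8, 5, 6]
extract-max → returns 32:
  remove root 32; move last element 6 to root → [6, 10, 19, 8, 5]
  6 vs larger child 19 at index 2, swap → [19, 10, 6, 8, 5]
insert 12:
  append 12 at index 5 → [19, 10, 6, 8, 5, 12]
  12 > parent 6 at index 2, swap → [19, 10, 12, 8, 5, 6]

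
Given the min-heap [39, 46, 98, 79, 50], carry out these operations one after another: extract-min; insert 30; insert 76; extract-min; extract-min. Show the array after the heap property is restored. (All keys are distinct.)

[50, 79, 76, 98]

extract-min → returns 39:
  remove root 39; move last element 50 to root → [50, 46, 98, 79]
  50 vs smaller child 46 at index 1, swap → [46, 50, 98, 79]
insert 30:
  append 30 at index 4 → [46, 50, 98, 79, 30]
  30 < parent 50 at index 1, swap → [46, 30, 98, 79, 50]
  30 < parent 46 at index 0, swap → [30, 46, 98, 79, 50]
insert 76:
  append 76 at index 5 → [30, 46, 98, 79, 50, 76]
  76 < parent 98 at index 2, swap → [30, 46, 76, 79, 50, 98]
extract-min → returns 30:
  remove root 30; move last element 98 to root → [98, 46, 76, 79, 50]
  98 vs smaller child 46 at index 1, swap → [46, 98, 76, 79, 50]
  98 vs smaller child 50 at index 4, swap → [46, 50, 76, 79, 98]
extract-min → returns 46:
  remove root 46; move last element 98 to root → [98, 50, 76, 79]
  98 vs smaller child 50 at index 1, swap → [50, 98, 76, 79]
  98 vs only child 79 at index 3, swap → [50, 79, 76, 98]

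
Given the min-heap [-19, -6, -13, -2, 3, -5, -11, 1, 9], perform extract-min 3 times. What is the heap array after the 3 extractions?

[-6, -2, -5, 9, 3, 1]

extract-min #1 returns -19:
  remove root -19; move last element 9 to root → [9, -6, -13, -2, 3, -5, -11, 1]
  9 vs smaller child -13 at index 2, swap → [-13, -6, 9, -2, 3, -5, -11, 1]
  9 vs smaller child -11 at index 6, swap → [-13, -6, -11, -2, 3, -5, 9, 1]
extract-min #2 returns -13:
  remove root -13; move last element 1 to root → [1, -6, -11, -2, 3, -5, 9]
  1 vs smaller child -11 at index 2, swap → [-11, -6, 1, -2, 3, -5, 9]
  1 vs smaller child -5 at index 5, swap → [-11, -6, -5, -2, 3, 1, 9]
extract-min #3 returns -11:
  remove root -11; move last element 9 to root → [9, -6, -5, -2, 3, 1]
  9 vs smaller child -6 at index 1, swap → [-6, 9, -5, -2, 3, 1]
  9 vs smaller child -2 at index 3, swap → [-6, -2, -5, 9, 3, 1]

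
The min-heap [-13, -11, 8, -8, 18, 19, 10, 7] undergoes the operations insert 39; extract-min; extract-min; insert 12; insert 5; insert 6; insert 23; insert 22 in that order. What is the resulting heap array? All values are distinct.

insert 39:
  append 39 at index 8 → [-13, -11, 8, -8, 18, 19, 10, 7, 39] (no swap needed)
extract-min → returns -13:
  remove root -13; move last element 39 to root → [39, -11, 8, -8, 18, 19, 10, 7]
  39 vs smaller child -11 at index 1, swap → [-11, 39, 8, -8, 18, 19, 10, 7]
  39 vs smaller child -8 at index 3, swap → [-11, -8, 8, 39, 18, 19, 10, 7]
  39 vs only child 7 at index 7, swap → [-11, -8, 8, 7, 18, 19, 10, 39]
extract-min → returns -11:
  remove root -11; move last element 39 to root → [39, -8, 8, 7, 18, 19, 10]
  39 vs smaller child -8 at index 1, swap → [-8, 39, 8, 7, 18, 19, 10]
  39 vs smaller child 7 at index 3, swap → [-8, 7, 8, 39, 18, 19, 10]
insert 12:
  append 12 at index 7 → [-8, 7, 8, 39, 18, 19, 10, 12]
  12 < parent 39 at index 3, swap → [-8, 7, 8, 12, 18, 19, 10, 39]
insert 5:
  append 5 at index 8 → [-8, 7, 8, 12, 18, 19, 10, 39, 5]
  5 < parent 12 at index 3, swap → [-8, 7, 8, 5, 18, 19, 10, 39, 12]
  5 < parent 7 at index 1, swap → [-8, 5, 8, 7, 18, 19, 10, 39, 12]
insert 6:
  append 6 at index 9 → [-8, 5, 8, 7, 18, 19, 10, 39, 12, 6]
  6 < parent 18 at index 4, swap → [-8, 5, 8, 7, 6, 19, 10, 39, 12, 18]
insert 23:
  append 23 at index 10 → [-8, 5, 8, 7, 6, 19, 10, 39, 12, 18, 23] (no swap needed)
insert 22:
  append 22 at index 11 → [-8, 5, 8, 7, 6, 19, 10, 39, 12, 18, 23, 22] (no swap needed)

[-8, 5, 8, 7, 6, 19, 10, 39, 12, 18, 23, 22]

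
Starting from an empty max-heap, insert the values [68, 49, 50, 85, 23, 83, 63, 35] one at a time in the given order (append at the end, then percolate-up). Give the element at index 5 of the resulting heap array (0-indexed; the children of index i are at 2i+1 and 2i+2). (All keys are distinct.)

Insert 68:
  append 68 at index 0 → [68] (no swap needed)
Insert 49:
  append 49 at index 1 → [68, 49] (no swap needed)
Insert 50:
  append 50 at index 2 → [68, 49, 50] (no swap needed)
Insert 85:
  append 85 at index 3 → [68, 49, 50, 85]
  85 > parent 49 at index 1, swap → [68, 85, 50, 49]
  85 > parent 68 at index 0, swap → [85, 68, 50, 49]
Insert 23:
  append 23 at index 4 → [85, 68, 50, 49, 23] (no swap needed)
Insert 83:
  append 83 at index 5 → [85, 68, 50, 49, 23, 83]
  83 > parent 50 at index 2, swap → [85, 68, 83, 49, 23, 50]
Insert 63:
  append 63 at index 6 → [85, 68, 83, 49, 23, 50, 63] (no swap needed)
Insert 35:
  append 35 at index 7 → [85, 68, 83, 49, 23, 50, 63, 35] (no swap needed)
resulting array: [85, 68, 83, 49, 23, 50, 63, 35]

50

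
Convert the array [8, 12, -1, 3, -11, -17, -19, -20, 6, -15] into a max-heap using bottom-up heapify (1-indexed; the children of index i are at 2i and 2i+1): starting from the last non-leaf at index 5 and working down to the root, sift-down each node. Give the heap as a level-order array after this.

[12, 8, -1, 6, -11, -17, -19, -20, 3, -15]

sift down from index 5: already satisfies heap property
sift down from index 4:
  3 vs larger child 6 at index 9, swap → [8, 12, -1, 6, -11, -17, -19, -20, 3, -15]
sift down from index 3: already satisfies heap property
sift down from index 2: already satisfies heap property
sift down from index 1:
  8 vs larger child 12 at index 2, swap → [12, 8, -1, 6, -11, -17, -19, -20, 3, -15]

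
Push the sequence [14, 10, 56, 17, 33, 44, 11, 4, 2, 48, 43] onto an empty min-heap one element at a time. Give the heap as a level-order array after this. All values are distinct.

Insert 14:
  append 14 at index 0 → [14] (no swap needed)
Insert 10:
  append 10 at index 1 → [14, 10]
  10 < parent 14 at index 0, swap → [10, 14]
Insert 56:
  append 56 at index 2 → [10, 14, 56] (no swap needed)
Insert 17:
  append 17 at index 3 → [10, 14, 56, 17] (no swap needed)
Insert 33:
  append 33 at index 4 → [10, 14, 56, 17, 33] (no swap needed)
Insert 44:
  append 44 at index 5 → [10, 14, 56, 17, 33, 44]
  44 < parent 56 at index 2, swap → [10, 14, 44, 17, 33, 56]
Insert 11:
  append 11 at index 6 → [10, 14, 44, 17, 33, 56, 11]
  11 < parent 44 at index 2, swap → [10, 14, 11, 17, 33, 56, 44]
Insert 4:
  append 4 at index 7 → [10, 14, 11, 17, 33, 56, 44, 4]
  4 < parent 17 at index 3, swap → [10, 14, 11, 4, 33, 56, 44, 17]
  4 < parent 14 at index 1, swap → [10, 4, 11, 14, 33, 56, 44, 17]
  4 < parent 10 at index 0, swap → [4, 10, 11, 14, 33, 56, 44, 17]
Insert 2:
  append 2 at index 8 → [4, 10, 11, 14, 33, 56, 44, 17, 2]
  2 < parent 14 at index 3, swap → [4, 10, 11, 2, 33, 56, 44, 17, 14]
  2 < parent 10 at index 1, swap → [4, 2, 11, 10, 33, 56, 44, 17, 14]
  2 < parent 4 at index 0, swap → [2, 4, 11, 10, 33, 56, 44, 17, 14]
Insert 48:
  append 48 at index 9 → [2, 4, 11, 10, 33, 56, 44, 17, 14, 48] (no swap needed)
Insert 43:
  append 43 at index 10 → [2, 4, 11, 10, 33, 56, 44, 17, 14, 48, 43] (no swap needed)

[2, 4, 11, 10, 33, 56, 44, 17, 14, 48, 43]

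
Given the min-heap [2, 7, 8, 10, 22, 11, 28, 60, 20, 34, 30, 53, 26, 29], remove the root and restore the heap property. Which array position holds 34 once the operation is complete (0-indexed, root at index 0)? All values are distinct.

remove root 2; move last element 29 to root → [29, 7, 8, 10, 22, 11, 28, 60, 20, 34, 30, 53, 26]
29 vs smaller child 7 at index 1, swap → [7, 29, 8, 10, 22, 11, 28, 60, 20, 34, 30, 53, 26]
29 vs smaller child 10 at index 3, swap → [7, 10, 8, 29, 22, 11, 28, 60, 20, 34, 30, 53, 26]
29 vs smaller child 20 at index 8, swap → [7, 10, 8, 20, 22, 11, 28, 60, 29, 34, 30, 53, 26]
resulting array: [7, 10, 8, 20, 22, 11, 28, 60, 29, 34, 30, 53, 26]

9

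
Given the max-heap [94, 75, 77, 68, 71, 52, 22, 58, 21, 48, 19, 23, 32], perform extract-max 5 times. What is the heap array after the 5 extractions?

[58, 48, 52, 23, 21, 32, 22, 19]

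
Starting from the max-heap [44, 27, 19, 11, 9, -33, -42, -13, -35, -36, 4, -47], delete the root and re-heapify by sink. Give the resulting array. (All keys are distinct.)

remove root 44; move last element -47 to root → [-47, 27, 19, 11, 9, -33, -42, -13, -35, -36, 4]
-47 vs larger child 27 at index 1, swap → [27, -47, 19, 11, 9, -33, -42, -13, -35, -36, 4]
-47 vs larger child 11 at index 3, swap → [27, 11, 19, -47, 9, -33, -42, -13, -35, -36, 4]
-47 vs larger child -13 at index 7, swap → [27, 11, 19, -13, 9, -33, -42, -47, -35, -36, 4]

[27, 11, 19, -13, 9, -33, -42, -47, -35, -36, 4]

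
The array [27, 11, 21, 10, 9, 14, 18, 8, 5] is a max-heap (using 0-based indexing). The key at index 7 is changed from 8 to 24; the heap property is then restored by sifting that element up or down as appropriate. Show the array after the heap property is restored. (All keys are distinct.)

[27, 24, 21, 11, 9, 14, 18, 10, 5]

set index 7 from 8 to 24 → [27, 11, 21, 10, 9, 14, 18, 24, 5]
24 > parent 10 at index 3, swap → [27, 11, 21, 24, 9, 14, 18, 10, 5]
24 > parent 11 at index 1, swap → [27, 24, 21, 11, 9, 14, 18, 10, 5]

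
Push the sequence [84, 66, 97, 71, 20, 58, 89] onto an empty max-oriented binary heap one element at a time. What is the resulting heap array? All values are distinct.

[97, 71, 89, 66, 20, 58, 84]

Insert 84:
  append 84 at index 0 → [84] (no swap needed)
Insert 66:
  append 66 at index 1 → [84, 66] (no swap needed)
Insert 97:
  append 97 at index 2 → [84, 66, 97]
  97 > parent 84 at index 0, swap → [97, 66, 84]
Insert 71:
  append 71 at index 3 → [97, 66, 84, 71]
  71 > parent 66 at index 1, swap → [97, 71, 84, 66]
Insert 20:
  append 20 at index 4 → [97, 71, 84, 66, 20] (no swap needed)
Insert 58:
  append 58 at index 5 → [97, 71, 84, 66, 20, 58] (no swap needed)
Insert 89:
  append 89 at index 6 → [97, 71, 84, 66, 20, 58, 89]
  89 > parent 84 at index 2, swap → [97, 71, 89, 66, 20, 58, 84]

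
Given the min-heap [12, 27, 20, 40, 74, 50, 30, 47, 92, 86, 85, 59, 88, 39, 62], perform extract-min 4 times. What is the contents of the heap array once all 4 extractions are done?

[39, 40, 50, 47, 74, 59, 88, 62, 92, 86, 85]

extract-min #1 returns 12:
  remove root 12; move last element 62 to root → [62, 27, 20, 40, 74, 50, 30, 47, 92, 86, 85, 59, 88, 39]
  62 vs smaller child 20 at index 2, swap → [20, 27, 62, 40, 74, 50, 30, 47, 92, 86, 85, 59, 88, 39]
  62 vs smaller child 30 at index 6, swap → [20, 27, 30, 40, 74, 50, 62, 47, 92, 86, 85, 59, 88, 39]
  62 vs only child 39 at index 13, swap → [20, 27, 30, 40, 74, 50, 39, 47, 92, 86, 85, 59, 88, 62]
extract-min #2 returns 20:
  remove root 20; move last element 62 to root → [62, 27, 30, 40, 74, 50, 39, 47, 92, 86, 85, 59, 88]
  62 vs smaller child 27 at index 1, swap → [27, 62, 30, 40, 74, 50, 39, 47, 92, 86, 85, 59, 88]
  62 vs smaller child 40 at index 3, swap → [27, 40, 30, 62, 74, 50, 39, 47, 92, 86, 85, 59, 88]
  62 vs smaller child 47 at index 7, swap → [27, 40, 30, 47, 74, 50, 39, 62, 92, 86, 85, 59, 88]
extract-min #3 returns 27:
  remove root 27; move last element 88 to root → [88, 40, 30, 47, 74, 50, 39, 62, 92, 86, 85, 59]
  88 vs smaller child 30 at index 2, swap → [30, 40, 88, 47, 74, 50, 39, 62, 92, 86, 85, 59]
  88 vs smaller child 39 at index 6, swap → [30, 40, 39, 47, 74, 50, 88, 62, 92, 86, 85, 59]
extract-min #4 returns 30:
  remove root 30; move last element 59 to root → [59, 40, 39, 47, 74, 50, 88, 62, 92, 86, 85]
  59 vs smaller child 39 at index 2, swap → [39, 40, 59, 47, 74, 50, 88, 62, 92, 86, 85]
  59 vs smaller child 50 at index 5, swap → [39, 40, 50, 47, 74, 59, 88, 62, 92, 86, 85]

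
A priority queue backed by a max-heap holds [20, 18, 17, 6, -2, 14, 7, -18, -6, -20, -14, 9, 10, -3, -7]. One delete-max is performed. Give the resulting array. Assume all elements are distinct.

[18, 6, 17, -6, -2, 14, 7, -18, -7, -20, -14, 9, 10, -3]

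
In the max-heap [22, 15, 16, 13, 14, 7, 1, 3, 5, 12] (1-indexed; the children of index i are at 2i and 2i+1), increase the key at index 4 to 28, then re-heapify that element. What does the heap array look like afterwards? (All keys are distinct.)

set index 4 from 13 to 28 → [22, 15, 16, 28, 14, 7, 1, 3, 5, 12]
28 > parent 15 at index 2, swap → [22, 28, 16, 15, 14, 7, 1, 3, 5, 12]
28 > parent 22 at index 1, swap → [28, 22, 16, 15, 14, 7, 1, 3, 5, 12]

[28, 22, 16, 15, 14, 7, 1, 3, 5, 12]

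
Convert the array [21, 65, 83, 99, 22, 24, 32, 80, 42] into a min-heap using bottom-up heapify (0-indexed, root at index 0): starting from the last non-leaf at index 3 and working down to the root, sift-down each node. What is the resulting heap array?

[21, 22, 24, 42, 65, 83, 32, 80, 99]

sift down from index 3:
  99 vs smaller child 42 at index 8, swap → [21, 65, 83, 42, 22, 24, 32, 80, 99]
sift down from index 2:
  83 vs smaller child 24 at index 5, swap → [21, 65, 24, 42, 22, 83, 32, 80, 99]
sift down from index 1:
  65 vs smaller child 22 at index 4, swap → [21, 22, 24, 42, 65, 83, 32, 80, 99]
sift down from index 0: already satisfies heap property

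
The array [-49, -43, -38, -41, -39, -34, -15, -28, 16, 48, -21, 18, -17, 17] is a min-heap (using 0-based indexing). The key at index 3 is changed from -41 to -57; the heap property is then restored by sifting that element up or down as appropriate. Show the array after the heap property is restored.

[-57, -49, -38, -43, -39, -34, -15, -28, 16, 48, -21, 18, -17, 17]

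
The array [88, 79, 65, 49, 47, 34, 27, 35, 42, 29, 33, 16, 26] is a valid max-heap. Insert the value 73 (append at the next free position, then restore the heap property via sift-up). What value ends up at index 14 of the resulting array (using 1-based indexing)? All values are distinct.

27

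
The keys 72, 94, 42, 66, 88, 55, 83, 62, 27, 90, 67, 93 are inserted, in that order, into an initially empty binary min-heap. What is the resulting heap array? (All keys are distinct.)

Insert 72:
  append 72 at index 0 → [72] (no swap needed)
Insert 94:
  append 94 at index 1 → [72, 94] (no swap needed)
Insert 42:
  append 42 at index 2 → [72, 94, 42]
  42 < parent 72 at index 0, swap → [42, 94, 72]
Insert 66:
  append 66 at index 3 → [42, 94, 72, 66]
  66 < parent 94 at index 1, swap → [42, 66, 72, 94]
Insert 88:
  append 88 at index 4 → [42, 66, 72, 94, 88] (no swap needed)
Insert 55:
  append 55 at index 5 → [42, 66, 72, 94, 88, 55]
  55 < parent 72 at index 2, swap → [42, 66, 55, 94, 88, 72]
Insert 83:
  append 83 at index 6 → [42, 66, 55, 94, 88, 72, 83] (no swap needed)
Insert 62:
  append 62 at index 7 → [42, 66, 55, 94, 88, 72, 83, 62]
  62 < parent 94 at index 3, swap → [42, 66, 55, 62, 88, 72, 83, 94]
  62 < parent 66 at index 1, swap → [42, 62, 55, 66, 88, 72, 83, 94]
Insert 27:
  append 27 at index 8 → [42, 62, 55, 66, 88, 72, 83, 94, 27]
  27 < parent 66 at index 3, swap → [42, 62, 55, 27, 88, 72, 83, 94, 66]
  27 < parent 62 at index 1, swap → [42, 27, 55, 62, 88, 72, 83, 94, 66]
  27 < parent 42 at index 0, swap → [27, 42, 55, 62, 88, 72, 83, 94, 66]
Insert 90:
  append 90 at index 9 → [27, 42, 55, 62, 88, 72, 83, 94, 66, 90] (no swap needed)
Insert 67:
  append 67 at index 10 → [27, 42, 55, 62, 88, 72, 83, 94, 66, 90, 67]
  67 < parent 88 at index 4, swap → [27, 42, 55, 62, 67, 72, 83, 94, 66, 90, 88]
Insert 93:
  append 93 at index 11 → [27, 42, 55, 62, 67, 72, 83, 94, 66, 90, 88, 93] (no swap needed)

[27, 42, 55, 62, 67, 72, 83, 94, 66, 90, 88, 93]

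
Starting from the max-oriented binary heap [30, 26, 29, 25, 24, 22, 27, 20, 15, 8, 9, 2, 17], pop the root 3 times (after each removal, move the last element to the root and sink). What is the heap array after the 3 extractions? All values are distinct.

[26, 25, 22, 20, 24, 2, 17, 9, 15, 8]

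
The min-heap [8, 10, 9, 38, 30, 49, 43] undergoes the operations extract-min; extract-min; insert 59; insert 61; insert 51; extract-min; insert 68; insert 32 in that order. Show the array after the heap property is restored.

[30, 32, 43, 38, 49, 59, 61, 68, 51]

extract-min → returns 8:
  remove root 8; move last element 43 to root → [43, 10, 9, 38, 30, 49]
  43 vs smaller child 9 at index 2, swap → [9, 10, 43, 38, 30, 49]
extract-min → returns 9:
  remove root 9; move last element 49 to root → [49, 10, 43, 38, 30]
  49 vs smaller child 10 at index 1, swap → [10, 49, 43, 38, 30]
  49 vs smaller child 30 at index 4, swap → [10, 30, 43, 38, 49]
insert 59:
  append 59 at index 5 → [10, 30, 43, 38, 49, 59] (no swap needed)
insert 61:
  append 61 at index 6 → [10, 30, 43, 38, 49, 59, 61] (no swap needed)
insert 51:
  append 51 at index 7 → [10, 30, 43, 38, 49, 59, 61, 51] (no swap needed)
extract-min → returns 10:
  remove root 10; move last element 51 to root → [51, 30, 43, 38, 49, 59, 61]
  51 vs smaller child 30 at index 1, swap → [30, 51, 43, 38, 49, 59, 61]
  51 vs smaller child 38 at index 3, swap → [30, 38, 43, 51, 49, 59, 61]
insert 68:
  append 68 at index 7 → [30, 38, 43, 51, 49, 59, 61, 68] (no swap needed)
insert 32:
  append 32 at index 8 → [30, 38, 43, 51, 49, 59, 61, 68, 32]
  32 < parent 51 at index 3, swap → [30, 38, 43, 32, 49, 59, 61, 68, 51]
  32 < parent 38 at index 1, swap → [30, 32, 43, 38, 49, 59, 61, 68, 51]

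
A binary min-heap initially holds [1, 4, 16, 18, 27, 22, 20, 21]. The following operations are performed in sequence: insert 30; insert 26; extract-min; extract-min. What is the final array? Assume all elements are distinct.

[16, 18, 20, 21, 26, 22, 30, 27]

insert 30:
  append 30 at index 8 → [1, 4, 16, 18, 27, 22, 20, 21, 30] (no swap needed)
insert 26:
  append 26 at index 9 → [1, 4, 16, 18, 27, 22, 20, 21, 30, 26]
  26 < parent 27 at index 4, swap → [1, 4, 16, 18, 26, 22, 20, 21, 30, 27]
extract-min → returns 1:
  remove root 1; move last element 27 to root → [27, 4, 16, 18, 26, 22, 20, 21, 30]
  27 vs smaller child 4 at index 1, swap → [4, 27, 16, 18, 26, 22, 20, 21, 30]
  27 vs smaller child 18 at index 3, swap → [4, 18, 16, 27, 26, 22, 20, 21, 30]
  27 vs smaller child 21 at index 7, swap → [4, 18, 16, 21, 26, 22, 20, 27, 30]
extract-min → returns 4:
  remove root 4; move last element 30 to root → [30, 18, 16, 21, 26, 22, 20, 27]
  30 vs smaller child 16 at index 2, swap → [16, 18, 30, 21, 26, 22, 20, 27]
  30 vs smaller child 20 at index 6, swap → [16, 18, 20, 21, 26, 22, 30, 27]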